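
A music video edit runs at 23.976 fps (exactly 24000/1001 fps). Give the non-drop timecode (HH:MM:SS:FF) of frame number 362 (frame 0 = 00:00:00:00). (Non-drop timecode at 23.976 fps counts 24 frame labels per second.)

362 ÷ 24 = 15 full seconds, remainder 2 frames.
15 s = 0 h 0 min 15 s.
Timecode: 00:00:15:02.

00:00:15:02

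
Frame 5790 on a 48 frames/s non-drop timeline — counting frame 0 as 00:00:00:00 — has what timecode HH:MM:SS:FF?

00:02:00:30

5790 ÷ 48 = 120 full seconds, remainder 30 frames.
120 s = 0 h 2 min 0 s.
Timecode: 00:02:00:30.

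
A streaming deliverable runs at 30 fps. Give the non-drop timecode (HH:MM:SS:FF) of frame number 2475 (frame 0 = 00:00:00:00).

2475 ÷ 30 = 82 full seconds, remainder 15 frames.
82 s = 0 h 1 min 22 s.
Timecode: 00:01:22:15.

00:01:22:15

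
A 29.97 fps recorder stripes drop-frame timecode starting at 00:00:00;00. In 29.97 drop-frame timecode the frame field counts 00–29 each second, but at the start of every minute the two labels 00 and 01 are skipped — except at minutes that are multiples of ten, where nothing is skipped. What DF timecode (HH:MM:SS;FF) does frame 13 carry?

Ten DF minutes hold 17982 frames, so frame 13 lies in block 0 (frames 0–17981) with 13 frames into that block.
The block's first minute is 1800 frames and the rest 1798 each; 13 frames reaches minute 0, so 0 × 18 + 0 × 2 = 0 labels have been skipped so far.
Adding those back, label number 13 + 0 = 13 at 30 labels/s is 0 s + 13 f = 0 h 0 min 0 s frame 13, i.e. 00:00:00;13.

00:00:00;13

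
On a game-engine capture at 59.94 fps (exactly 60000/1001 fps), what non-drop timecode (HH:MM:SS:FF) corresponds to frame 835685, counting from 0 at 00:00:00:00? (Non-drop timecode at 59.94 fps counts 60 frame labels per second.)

835685 ÷ 60 = 13928 full seconds, remainder 5 frames.
13928 s = 3 h 52 min 8 s.
Timecode: 03:52:08:05.

03:52:08:05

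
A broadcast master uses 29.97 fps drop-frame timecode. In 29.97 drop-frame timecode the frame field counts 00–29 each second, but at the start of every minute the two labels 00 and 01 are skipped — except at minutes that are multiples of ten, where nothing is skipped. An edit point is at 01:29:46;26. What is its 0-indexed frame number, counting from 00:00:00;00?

161444

As if non-drop at 30 labels/s: (1 × 3600 + 29 × 60 + 46) × 30 + 26 = 161606.
Minute boundaries passed: 89; those not divisible by 10: 89 − 8 = 81; dropped labels = 2 × 81 = 162.
Actual frame index = 161606 − 162 = 161444.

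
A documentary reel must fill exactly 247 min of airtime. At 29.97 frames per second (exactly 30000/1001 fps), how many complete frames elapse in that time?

444155 frames

247 min = 14820 s.
Frames = 14820 × 30000/1001 = 34200000/77 ≈ 444155.8442.
Complete frames: 444155.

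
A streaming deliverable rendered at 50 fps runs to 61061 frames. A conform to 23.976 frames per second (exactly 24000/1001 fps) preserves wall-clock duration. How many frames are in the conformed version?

29280 frames

Target frames = source frames × (target rate / source rate) = 61061 × (24000/1001)/(50) = 61061 × 480/1001 = 29280.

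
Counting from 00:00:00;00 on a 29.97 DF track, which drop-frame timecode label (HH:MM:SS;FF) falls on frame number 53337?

Each 10-minute DF block holds 10 × 60 × 30 − 9 × 2 = 17982 frames. 53337 ÷ 17982 → 2 full blocks, remainder 17373.
Within the partial block the first minute is 1800 frames and each further minute 1798, so 9 further minute boundaries passed. Total skipped labels = 18 × 2 + 2 × 9 = 54.
Non-drop label index = 53337 + 54 = 53391; at 30 labels/s that is 00:29:39:21, i.e. DF 00:29:39;21.

00:29:39;21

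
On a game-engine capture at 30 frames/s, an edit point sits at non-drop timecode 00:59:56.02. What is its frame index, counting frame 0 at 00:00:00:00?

frame 107882

Total seconds to the label: (0 × 3600 + 59 × 60 + 56) = 3596.
Frame index = 3596 × 30 + 2 = 107882.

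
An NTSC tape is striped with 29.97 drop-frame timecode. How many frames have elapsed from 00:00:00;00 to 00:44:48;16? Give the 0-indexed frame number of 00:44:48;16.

80576

As if non-drop at 30 labels/s: (0 × 3600 + 44 × 60 + 48) × 30 + 16 = 80656.
Minute boundaries passed: 44; those not divisible by 10: 44 − 4 = 40; dropped labels = 2 × 40 = 80.
Actual frame index = 80656 − 80 = 80576.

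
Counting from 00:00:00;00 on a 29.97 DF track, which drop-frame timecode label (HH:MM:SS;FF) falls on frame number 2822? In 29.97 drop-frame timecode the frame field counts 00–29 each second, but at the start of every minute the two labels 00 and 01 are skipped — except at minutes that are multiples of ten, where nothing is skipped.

Each 10-minute DF block holds 10 × 60 × 30 − 9 × 2 = 17982 frames. 2822 ÷ 17982 → 0 full blocks, remainder 2822.
Within the partial block the first minute is 1800 frames and each further minute 1798, so 1 further minute boundary passed. Total skipped labels = 18 × 0 + 2 × 1 = 2.
Non-drop label index = 2822 + 2 = 2824; at 30 labels/s that is 00:01:34:04, i.e. DF 00:01:34;04.

00:01:34;04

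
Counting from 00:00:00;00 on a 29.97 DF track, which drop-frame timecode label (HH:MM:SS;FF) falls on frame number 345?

Ten DF minutes hold 17982 frames, so frame 345 lies in block 0 (frames 0–17981) with 345 frames into that block.
The block's first minute is 1800 frames and the rest 1798 each; 345 frames reaches minute 0, so 0 × 18 + 0 × 2 = 0 labels have been skipped so far.
Adding those back, label number 345 + 0 = 345 at 30 labels/s is 11 s + 15 f = 0 h 0 min 11 s frame 15, i.e. 00:00:11;15.

00:00:11;15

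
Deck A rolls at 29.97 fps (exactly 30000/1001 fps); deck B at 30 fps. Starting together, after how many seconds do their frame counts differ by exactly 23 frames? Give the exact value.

23023/30 seconds

The gap grows by |30 − 30000/1001| = 30/1001 frames per second.
Time for a 23-frame gap: 23 ÷ (30/1001) = 23023/30 s.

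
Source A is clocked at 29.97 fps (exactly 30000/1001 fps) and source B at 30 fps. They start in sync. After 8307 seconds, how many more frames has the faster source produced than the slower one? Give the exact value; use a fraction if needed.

A emits 30000/1001 × 8307 = 19170000/77 frames; B emits 30 × 8307 = 249210.
Difference = 19170/77 frames (≈ 248.9610); B is ahead of A.

19170/77 frames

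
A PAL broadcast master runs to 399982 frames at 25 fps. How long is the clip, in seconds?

15999.28 seconds

Running time = 399982 / (25) = 15999.28 s.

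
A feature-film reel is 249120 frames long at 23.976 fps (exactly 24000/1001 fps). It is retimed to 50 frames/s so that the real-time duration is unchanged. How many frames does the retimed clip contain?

519519 frames

Target frames = source frames × (target rate / source rate) = 249120 × (50)/(24000/1001) = 249120 × 1001/480 = 519519.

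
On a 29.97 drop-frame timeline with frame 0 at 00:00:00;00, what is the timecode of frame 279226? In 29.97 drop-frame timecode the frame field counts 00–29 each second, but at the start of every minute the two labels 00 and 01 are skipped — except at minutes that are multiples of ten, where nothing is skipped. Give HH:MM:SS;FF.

02:35:16;26

Ten DF minutes hold 17982 frames, so frame 279226 lies in block 15 (frames 269730–287711) with 9496 frames into that block.
The block's first minute is 1800 frames and the rest 1798 each; 9496 frames reaches minute 5, so 15 × 18 + 5 × 2 = 280 labels have been skipped so far.
Adding those back, label number 279226 + 280 = 279506 at 30 labels/s is 9316 s + 26 f = 2 h 35 min 16 s frame 26, i.e. 02:35:16;26.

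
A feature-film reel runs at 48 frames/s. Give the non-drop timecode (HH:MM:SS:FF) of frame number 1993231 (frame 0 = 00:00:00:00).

1993231 ÷ 48 = 41525 full seconds, remainder 31 frames.
41525 s = 11 h 32 min 5 s.
Timecode: 11:32:05:31.

11:32:05:31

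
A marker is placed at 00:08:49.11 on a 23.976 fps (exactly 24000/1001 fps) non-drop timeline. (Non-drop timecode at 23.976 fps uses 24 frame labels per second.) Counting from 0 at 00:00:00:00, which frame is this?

Total seconds to the label: (0 × 3600 + 8 × 60 + 49) = 529.
Frame index = 529 × 24 + 11 = 12707.

frame 12707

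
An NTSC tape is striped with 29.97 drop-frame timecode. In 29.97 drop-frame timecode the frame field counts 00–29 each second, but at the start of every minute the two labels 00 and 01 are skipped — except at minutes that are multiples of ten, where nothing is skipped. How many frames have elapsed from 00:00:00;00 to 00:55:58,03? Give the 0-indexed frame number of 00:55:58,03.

Complete 10-minute blocks: 5, each 17982 frames → 89910.
Remaining 5 whole minutes in the current block: 1800 + 4 × 1798 = 8992 frames.
Within the current minute: 58 × 30 + 3 − 2 = 1741 (labels ;00/;01 skipped at this minute). Total = 89910 + 8992 + 1741 = 100643.

100643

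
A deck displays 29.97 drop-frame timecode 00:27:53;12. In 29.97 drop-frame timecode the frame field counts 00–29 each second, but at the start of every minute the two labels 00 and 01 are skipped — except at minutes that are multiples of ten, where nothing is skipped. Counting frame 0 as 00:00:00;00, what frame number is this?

Complete 10-minute blocks: 2, each 17982 frames → 35964.
Remaining 7 whole minutes in the current block: 1800 + 6 × 1798 = 12588 frames.
Within the current minute: 53 × 30 + 12 − 2 = 1600 (labels ;00/;01 skipped at this minute). Total = 35964 + 12588 + 1600 = 50152.

50152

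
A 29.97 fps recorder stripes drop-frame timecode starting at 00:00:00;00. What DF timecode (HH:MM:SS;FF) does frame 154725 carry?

Ten DF minutes hold 17982 frames, so frame 154725 lies in block 8 (frames 143856–161837) with 10869 frames into that block.
The block's first minute is 1800 frames and the rest 1798 each; 10869 frames reaches minute 6, so 8 × 18 + 6 × 2 = 156 labels have been skipped so far.
Adding those back, label number 154725 + 156 = 154881 at 30 labels/s is 5162 s + 21 f = 1 h 26 min 2 s frame 21, i.e. 01:26:02;21.

01:26:02;21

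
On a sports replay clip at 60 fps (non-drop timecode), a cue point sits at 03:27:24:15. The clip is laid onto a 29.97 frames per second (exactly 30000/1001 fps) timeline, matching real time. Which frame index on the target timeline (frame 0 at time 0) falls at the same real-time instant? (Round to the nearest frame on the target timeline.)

Source frame index: (3×3600 + 27×60 + 24) × 60 + 15 = 746655.
Real time: 746655 / (60) = 49777/4 s.
Target frame: (49777/4) × (30000/1001) = 4102500/11 ≈ 372954.545 → 372955.

frame 372955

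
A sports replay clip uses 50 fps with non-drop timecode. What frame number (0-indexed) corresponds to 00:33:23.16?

Total seconds to the label: (0 × 3600 + 33 × 60 + 23) = 2003.
Frame index = 2003 × 50 + 16 = 100166.

100166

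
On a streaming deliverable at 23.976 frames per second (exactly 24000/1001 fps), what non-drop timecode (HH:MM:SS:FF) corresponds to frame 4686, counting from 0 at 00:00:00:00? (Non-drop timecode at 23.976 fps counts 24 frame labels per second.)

4686 ÷ 24 = 195 full seconds, remainder 6 frames.
195 s = 0 h 3 min 15 s.
Timecode: 00:03:15:06.

00:03:15:06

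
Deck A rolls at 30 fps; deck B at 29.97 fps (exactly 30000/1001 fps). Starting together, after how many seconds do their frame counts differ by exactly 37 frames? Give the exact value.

The gap grows by |30000/1001 − 30| = 30/1001 frames per second.
Time for a 37-frame gap: 37 ÷ (30/1001) = 37037/30 s.

37037/30 seconds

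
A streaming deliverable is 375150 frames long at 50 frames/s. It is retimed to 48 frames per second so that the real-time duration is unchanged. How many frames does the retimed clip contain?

360144 frames

Target frames = source frames × (target rate / source rate) = 375150 × (48)/(50) = 375150 × 24/25 = 360144.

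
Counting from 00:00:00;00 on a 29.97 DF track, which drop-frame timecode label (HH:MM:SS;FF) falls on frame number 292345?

Each 10-minute DF block holds 10 × 60 × 30 − 9 × 2 = 17982 frames. 292345 ÷ 17982 → 16 full blocks, remainder 4633.
Within the partial block the first minute is 1800 frames and each further minute 1798, so 2 further minute boundaries passed. Total skipped labels = 18 × 16 + 2 × 2 = 292.
Non-drop label index = 292345 + 292 = 292637; at 30 labels/s that is 02:42:34:17, i.e. DF 02:42:34;17.

02:42:34;17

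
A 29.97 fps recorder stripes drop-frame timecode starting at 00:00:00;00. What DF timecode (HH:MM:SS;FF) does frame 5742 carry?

Each 10-minute DF block holds 10 × 60 × 30 − 9 × 2 = 17982 frames. 5742 ÷ 17982 → 0 full blocks, remainder 5742.
Within the partial block the first minute is 1800 frames and each further minute 1798, so 3 further minute boundaries passed. Total skipped labels = 18 × 0 + 2 × 3 = 6.
Non-drop label index = 5742 + 6 = 5748; at 30 labels/s that is 00:03:11:18, i.e. DF 00:03:11;18.

00:03:11;18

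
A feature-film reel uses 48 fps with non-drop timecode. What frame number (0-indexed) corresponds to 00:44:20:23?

Total seconds to the label: (0 × 3600 + 44 × 60 + 20) = 2660.
Frame index = 2660 × 48 + 23 = 127703.

127703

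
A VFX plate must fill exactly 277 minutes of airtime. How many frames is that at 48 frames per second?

277 min = 16620 s.
Frames = 16620 × 48 = 797760.

797760 frames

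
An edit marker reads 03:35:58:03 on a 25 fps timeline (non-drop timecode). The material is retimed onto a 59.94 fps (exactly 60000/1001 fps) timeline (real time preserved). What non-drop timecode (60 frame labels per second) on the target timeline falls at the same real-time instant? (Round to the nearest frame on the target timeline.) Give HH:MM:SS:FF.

Source frame index: (3×3600 + 35×60 + 58) × 25 + 3 = 323953.
Real time: 323953 / (25) = 323953/25 s.
Target frame: (323953/25) × (60000/1001) = 111069600/143 ≈ 776710.490 → 776710.
At 60 labels/s: frame 776710 → 03:35:45:10.

03:35:45:10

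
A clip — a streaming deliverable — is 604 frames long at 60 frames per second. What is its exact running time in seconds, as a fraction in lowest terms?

Running time = 604 ÷ (60) = 604 × 1/60 = 151/15 s.

151/15 seconds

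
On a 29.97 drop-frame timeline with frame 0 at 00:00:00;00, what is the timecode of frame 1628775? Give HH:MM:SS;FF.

15:05:46;25

Each 10-minute DF block holds 10 × 60 × 30 − 9 × 2 = 17982 frames. 1628775 ÷ 17982 → 90 full blocks, remainder 10395.
Within the partial block the first minute is 1800 frames and each further minute 1798, so 5 further minute boundaries passed. Total skipped labels = 18 × 90 + 2 × 5 = 1630.
Non-drop label index = 1628775 + 1630 = 1630405; at 30 labels/s that is 15:05:46:25, i.e. DF 15:05:46;25.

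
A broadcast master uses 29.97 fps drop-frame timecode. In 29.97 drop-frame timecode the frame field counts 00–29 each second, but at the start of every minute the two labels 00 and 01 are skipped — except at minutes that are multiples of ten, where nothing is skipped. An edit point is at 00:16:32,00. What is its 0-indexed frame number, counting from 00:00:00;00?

29730

Complete 10-minute blocks: 1, each 17982 frames → 17982.
Remaining 6 whole minutes in the current block: 1800 + 5 × 1798 = 10790 frames.
Within the current minute: 32 × 30 + 0 − 2 = 958 (labels ;00/;01 skipped at this minute). Total = 17982 + 10790 + 958 = 29730.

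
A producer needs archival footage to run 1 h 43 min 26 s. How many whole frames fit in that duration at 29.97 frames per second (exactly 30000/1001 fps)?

1 h 43 min 26 s = 6206 s.
Frames = 6206 × 30000/1001 = 186180000/1001 ≈ 185994.0060.
Complete frames: 185994.

185994 frames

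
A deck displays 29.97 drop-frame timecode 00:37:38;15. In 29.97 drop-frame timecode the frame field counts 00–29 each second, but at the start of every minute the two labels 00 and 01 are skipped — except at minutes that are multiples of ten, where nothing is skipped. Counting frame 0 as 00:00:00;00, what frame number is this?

Complete 10-minute blocks: 3, each 17982 frames → 53946.
Remaining 7 whole minutes in the current block: 1800 + 6 × 1798 = 12588 frames.
Within the current minute: 38 × 30 + 15 − 2 = 1153 (labels ;00/;01 skipped at this minute). Total = 53946 + 12588 + 1153 = 67687.

67687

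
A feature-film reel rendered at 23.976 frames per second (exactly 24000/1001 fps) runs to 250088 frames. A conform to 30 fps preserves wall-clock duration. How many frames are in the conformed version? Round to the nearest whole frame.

312923 frames

Frames at target rate = 250088 × (30) / (24000/1001) = 31292261/100 ≈ 312922.610.
Nearest whole frame: 312923.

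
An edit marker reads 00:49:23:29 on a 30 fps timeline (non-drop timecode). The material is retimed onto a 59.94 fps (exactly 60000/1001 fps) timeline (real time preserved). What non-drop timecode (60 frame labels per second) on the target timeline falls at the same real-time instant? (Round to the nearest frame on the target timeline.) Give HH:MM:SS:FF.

Source frame index: (0×3600 + 49×60 + 23) × 30 + 29 = 88919.
Real time: 88919 / (30) = 88919/30 s.
Target frame: (88919/30) × (60000/1001) = 177838000/1001 ≈ 177660.340 → 177660.
At 60 labels/s: frame 177660 → 00:49:21:00.

00:49:21:00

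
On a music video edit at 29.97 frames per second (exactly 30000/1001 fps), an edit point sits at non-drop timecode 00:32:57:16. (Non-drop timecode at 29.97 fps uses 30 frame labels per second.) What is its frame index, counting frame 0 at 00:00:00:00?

frame 59326

Total seconds to the label: (0 × 3600 + 32 × 60 + 57) = 1977.
Frame index = 1977 × 30 + 16 = 59326.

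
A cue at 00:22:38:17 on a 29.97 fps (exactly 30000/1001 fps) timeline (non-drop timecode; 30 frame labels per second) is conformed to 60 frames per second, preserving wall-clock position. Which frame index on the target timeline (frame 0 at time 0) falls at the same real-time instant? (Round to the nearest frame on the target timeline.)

Source frame index: (0×3600 + 22×60 + 38) × 30 + 17 = 40757.
Real time: 40757 / (30000/1001) = 40797757/30000 s.
Target frame: (40797757/30000) × (60) = 40797757/500 ≈ 81595.514 → 81596.

frame 81596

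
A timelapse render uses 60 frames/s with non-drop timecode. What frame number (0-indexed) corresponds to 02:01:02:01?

frame 435721

Total seconds to the label: (2 × 3600 + 1 × 60 + 2) = 7262.
Frame index = 7262 × 60 + 1 = 435721.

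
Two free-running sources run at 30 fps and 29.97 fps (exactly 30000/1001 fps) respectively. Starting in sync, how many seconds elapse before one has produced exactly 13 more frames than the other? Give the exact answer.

The gap grows by |30000/1001 − 30| = 30/1001 frames per second.
Time for a 13-frame gap: 13 ÷ (30/1001) = 13013/30 s.

13013/30 seconds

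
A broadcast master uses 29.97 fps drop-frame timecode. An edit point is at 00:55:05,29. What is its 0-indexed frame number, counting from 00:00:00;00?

99079

As if non-drop at 30 labels/s: (0 × 3600 + 55 × 60 + 5) × 30 + 29 = 99179.
Minute boundaries passed: 55; those not divisible by 10: 55 − 5 = 50; dropped labels = 2 × 50 = 100.
Actual frame index = 99179 − 100 = 99079.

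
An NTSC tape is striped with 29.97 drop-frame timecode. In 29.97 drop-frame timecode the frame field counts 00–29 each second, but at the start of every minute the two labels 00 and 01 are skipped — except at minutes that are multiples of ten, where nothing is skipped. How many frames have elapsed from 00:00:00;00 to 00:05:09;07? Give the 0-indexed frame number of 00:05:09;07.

9267

Complete 10-minute blocks: 0, each 17982 frames → 0.
Remaining 5 whole minutes in the current block: 1800 + 4 × 1798 = 8992 frames.
Within the current minute: 9 × 30 + 7 − 2 = 275 (labels ;00/;01 skipped at this minute). Total = 0 + 8992 + 275 = 9267.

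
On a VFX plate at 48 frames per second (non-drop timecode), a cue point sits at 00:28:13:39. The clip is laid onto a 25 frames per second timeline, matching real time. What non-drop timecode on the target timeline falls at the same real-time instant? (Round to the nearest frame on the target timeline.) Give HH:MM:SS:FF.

Source frame index: (0×3600 + 28×60 + 13) × 48 + 39 = 81303.
Real time: 81303 / (48) = 27101/16 s.
Target frame: (27101/16) × (25) = 677525/16 ≈ 42345.312 → 42345.
At 25 labels/s: frame 42345 → 00:28:13:20.

00:28:13:20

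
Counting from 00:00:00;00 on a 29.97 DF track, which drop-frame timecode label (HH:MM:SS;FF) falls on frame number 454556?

04:12:47;00

Each 10-minute DF block holds 10 × 60 × 30 − 9 × 2 = 17982 frames. 454556 ÷ 17982 → 25 full blocks, remainder 5006.
Within the partial block the first minute is 1800 frames and each further minute 1798, so 2 further minute boundaries passed. Total skipped labels = 18 × 25 + 2 × 2 = 454.
Non-drop label index = 454556 + 454 = 455010; at 30 labels/s that is 04:12:47:00, i.e. DF 04:12:47;00.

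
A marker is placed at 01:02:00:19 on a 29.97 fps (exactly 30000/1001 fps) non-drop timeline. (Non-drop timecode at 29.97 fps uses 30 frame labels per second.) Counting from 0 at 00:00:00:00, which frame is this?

Total seconds to the label: (1 × 3600 + 2 × 60 + 0) = 3720.
Frame index = 3720 × 30 + 19 = 111619.

frame 111619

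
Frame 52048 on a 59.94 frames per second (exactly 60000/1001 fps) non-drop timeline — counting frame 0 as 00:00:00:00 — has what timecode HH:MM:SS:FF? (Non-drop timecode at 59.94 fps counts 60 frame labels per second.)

52048 ÷ 60 = 867 full seconds, remainder 28 frames.
867 s = 0 h 14 min 27 s.
Timecode: 00:14:27:28.

00:14:27:28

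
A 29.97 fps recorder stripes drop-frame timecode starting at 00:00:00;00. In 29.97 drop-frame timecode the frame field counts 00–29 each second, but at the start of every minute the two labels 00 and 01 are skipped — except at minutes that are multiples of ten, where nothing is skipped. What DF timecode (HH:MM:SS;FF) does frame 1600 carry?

Each 10-minute DF block holds 10 × 60 × 30 − 9 × 2 = 17982 frames. 1600 ÷ 17982 → 0 full blocks, remainder 1600.
Within the partial block the first minute is 1800 frames and each further minute 1798, so 0 further minute boundaries passed. Total skipped labels = 18 × 0 + 2 × 0 = 0.
Non-drop label index = 1600 + 0 = 1600; at 30 labels/s that is 00:00:53:10, i.e. DF 00:00:53;10.

00:00:53;10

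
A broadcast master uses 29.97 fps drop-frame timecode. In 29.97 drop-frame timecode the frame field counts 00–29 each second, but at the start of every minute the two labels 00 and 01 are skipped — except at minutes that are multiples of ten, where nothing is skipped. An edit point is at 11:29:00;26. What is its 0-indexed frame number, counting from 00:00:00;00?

Complete 10-minute blocks: 68, each 17982 frames → 1222776.
Remaining 9 whole minutes in the current block: 1800 + 8 × 1798 = 16184 frames.
Within the current minute: 0 × 30 + 26 − 2 = 24 (labels ;00/;01 skipped at this minute). Total = 1222776 + 16184 + 24 = 1238984.

1238984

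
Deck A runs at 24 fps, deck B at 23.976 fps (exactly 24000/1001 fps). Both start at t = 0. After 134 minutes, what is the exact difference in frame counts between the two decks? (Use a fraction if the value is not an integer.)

192960/1001 frames

134 min = 8040 s.
A emits 24 × 8040 = 192960 frames; B emits 24000/1001 × 8040 = 192960000/1001.
Difference = 192960/1001 frames (≈ 192.7672); B is behind A.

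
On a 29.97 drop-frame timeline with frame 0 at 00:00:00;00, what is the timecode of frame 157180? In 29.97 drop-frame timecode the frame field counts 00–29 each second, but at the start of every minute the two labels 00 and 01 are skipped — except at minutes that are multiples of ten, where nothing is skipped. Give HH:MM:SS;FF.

01:27:24;18

Ten DF minutes hold 17982 frames, so frame 157180 lies in block 8 (frames 143856–161837) with 13324 frames into that block.
The block's first minute is 1800 frames and the rest 1798 each; 13324 frames reaches minute 7, so 8 × 18 + 7 × 2 = 158 labels have been skipped so far.
Adding those back, label number 157180 + 158 = 157338 at 30 labels/s is 5244 s + 18 f = 1 h 27 min 24 s frame 18, i.e. 01:27:24;18.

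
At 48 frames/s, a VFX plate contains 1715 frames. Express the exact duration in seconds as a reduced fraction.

Running time = 1715 ÷ (48) = 1715 × 1/48 = 1715/48 s.

1715/48 seconds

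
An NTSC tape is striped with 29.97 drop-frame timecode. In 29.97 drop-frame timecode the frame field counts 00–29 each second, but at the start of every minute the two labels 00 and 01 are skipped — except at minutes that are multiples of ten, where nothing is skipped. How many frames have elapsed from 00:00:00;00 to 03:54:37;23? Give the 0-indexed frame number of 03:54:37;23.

Complete 10-minute blocks: 23, each 17982 frames → 413586.
Remaining 4 whole minutes in the current block: 1800 + 3 × 1798 = 7194 frames.
Within the current minute: 37 × 30 + 23 − 2 = 1131 (labels ;00/;01 skipped at this minute). Total = 413586 + 7194 + 1131 = 421911.

421911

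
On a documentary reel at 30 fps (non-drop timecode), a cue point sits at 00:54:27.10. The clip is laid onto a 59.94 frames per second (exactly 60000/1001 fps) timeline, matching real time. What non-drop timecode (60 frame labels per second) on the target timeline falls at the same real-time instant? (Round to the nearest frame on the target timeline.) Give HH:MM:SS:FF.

Source frame index: (0×3600 + 54×60 + 27) × 30 + 10 = 98020.
Real time: 98020 / (30) = 9802/3 s.
Target frame: (9802/3) × (60000/1001) = 15080000/77 ≈ 195844.156 → 195844.
At 60 labels/s: frame 195844 → 00:54:24:04.

00:54:24:04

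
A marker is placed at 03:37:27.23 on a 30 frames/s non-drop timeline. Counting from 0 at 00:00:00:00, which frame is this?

Total seconds to the label: (3 × 3600 + 37 × 60 + 27) = 13047.
Frame index = 13047 × 30 + 23 = 391433.

391433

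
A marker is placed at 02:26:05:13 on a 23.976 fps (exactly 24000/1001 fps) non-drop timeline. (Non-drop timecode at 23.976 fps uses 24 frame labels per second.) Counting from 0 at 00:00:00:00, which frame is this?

frame 210373

Total seconds to the label: (2 × 3600 + 26 × 60 + 5) = 8765.
Frame index = 8765 × 24 + 13 = 210373.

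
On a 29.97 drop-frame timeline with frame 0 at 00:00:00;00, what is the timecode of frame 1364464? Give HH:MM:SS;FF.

Ten DF minutes hold 17982 frames, so frame 1364464 lies in block 75 (frames 1348650–1366631) with 15814 frames into that block.
The block's first minute is 1800 frames and the rest 1798 each; 15814 frames reaches minute 8, so 75 × 18 + 8 × 2 = 1366 labels have been skipped so far.
Adding those back, label number 1364464 + 1366 = 1365830 at 30 labels/s is 45527 s + 20 f = 12 h 38 min 47 s frame 20, i.e. 12:38:47;20.

12:38:47;20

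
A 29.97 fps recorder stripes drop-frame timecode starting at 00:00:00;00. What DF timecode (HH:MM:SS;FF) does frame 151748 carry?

01:24:23;10

Each 10-minute DF block holds 10 × 60 × 30 − 9 × 2 = 17982 frames. 151748 ÷ 17982 → 8 full blocks, remainder 7892.
Within the partial block the first minute is 1800 frames and each further minute 1798, so 4 further minute boundaries passed. Total skipped labels = 18 × 8 + 2 × 4 = 152.
Non-drop label index = 151748 + 152 = 151900; at 30 labels/s that is 01:24:23:10, i.e. DF 01:24:23;10.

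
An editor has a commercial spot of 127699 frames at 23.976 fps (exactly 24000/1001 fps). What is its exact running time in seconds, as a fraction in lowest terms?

127826699/24000 seconds

Running time = 127699 ÷ (24000/1001) = 127699 × 1001/24000 = 127826699/24000 s.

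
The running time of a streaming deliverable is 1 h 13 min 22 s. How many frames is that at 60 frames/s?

264120 frames

1 h 13 min 22 s = 4402 s.
Frames = 4402 × 60 = 264120.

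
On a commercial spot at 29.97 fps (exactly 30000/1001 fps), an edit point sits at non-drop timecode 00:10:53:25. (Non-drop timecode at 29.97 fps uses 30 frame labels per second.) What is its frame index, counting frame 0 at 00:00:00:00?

19615

Total seconds to the label: (0 × 3600 + 10 × 60 + 53) = 653.
Frame index = 653 × 30 + 25 = 19615.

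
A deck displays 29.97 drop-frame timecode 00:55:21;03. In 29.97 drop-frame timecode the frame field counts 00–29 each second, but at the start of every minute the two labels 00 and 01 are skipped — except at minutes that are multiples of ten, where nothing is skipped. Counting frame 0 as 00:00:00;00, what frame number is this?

As if non-drop at 30 labels/s: (0 × 3600 + 55 × 60 + 21) × 30 + 3 = 99633.
Minute boundaries passed: 55; those not divisible by 10: 55 − 5 = 50; dropped labels = 2 × 50 = 100.
Actual frame index = 99633 − 100 = 99533.

99533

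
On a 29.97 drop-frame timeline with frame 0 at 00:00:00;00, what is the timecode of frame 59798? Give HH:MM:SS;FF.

Each 10-minute DF block holds 10 × 60 × 30 − 9 × 2 = 17982 frames. 59798 ÷ 17982 → 3 full blocks, remainder 5852.
Within the partial block the first minute is 1800 frames and each further minute 1798, so 3 further minute boundaries passed. Total skipped labels = 18 × 3 + 2 × 3 = 60.
Non-drop label index = 59798 + 60 = 59858; at 30 labels/s that is 00:33:15:08, i.e. DF 00:33:15;08.

00:33:15;08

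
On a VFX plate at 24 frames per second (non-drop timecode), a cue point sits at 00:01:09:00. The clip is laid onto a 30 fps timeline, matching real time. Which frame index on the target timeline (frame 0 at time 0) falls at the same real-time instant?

Source frame index: (0×3600 + 1×60 + 9) × 24 + 0 = 1656.
Real time: 1656 / (24) = 69 s.
Target frame: (69) × (30) = 2070.

frame 2070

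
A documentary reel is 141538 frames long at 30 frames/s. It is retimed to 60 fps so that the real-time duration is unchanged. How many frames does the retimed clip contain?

Target frames = source frames × (target rate / source rate) = 141538 × (60)/(30) = 141538 × 2 = 283076.

283076 frames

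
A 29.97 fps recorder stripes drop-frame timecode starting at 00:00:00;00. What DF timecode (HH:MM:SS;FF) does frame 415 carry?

00:00:13;25

Each 10-minute DF block holds 10 × 60 × 30 − 9 × 2 = 17982 frames. 415 ÷ 17982 → 0 full blocks, remainder 415.
Within the partial block the first minute is 1800 frames and each further minute 1798, so 0 further minute boundaries passed. Total skipped labels = 18 × 0 + 2 × 0 = 0.
Non-drop label index = 415 + 0 = 415; at 30 labels/s that is 00:00:13:25, i.e. DF 00:00:13;25.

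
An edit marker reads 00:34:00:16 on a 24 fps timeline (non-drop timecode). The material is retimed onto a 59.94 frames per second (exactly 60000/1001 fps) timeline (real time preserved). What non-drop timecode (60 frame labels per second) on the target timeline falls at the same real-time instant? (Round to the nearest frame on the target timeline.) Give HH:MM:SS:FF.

00:33:58:38

Source frame index: (0×3600 + 34×60 + 0) × 24 + 16 = 48976.
Real time: 48976 / (24) = 6122/3 s.
Target frame: (6122/3) × (60000/1001) = 122440000/1001 ≈ 122317.682 → 122318.
At 60 labels/s: frame 122318 → 00:33:58:38.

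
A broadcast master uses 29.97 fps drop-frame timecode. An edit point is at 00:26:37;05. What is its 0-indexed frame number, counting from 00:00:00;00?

Complete 10-minute blocks: 2, each 17982 frames → 35964.
Remaining 6 whole minutes in the current block: 1800 + 5 × 1798 = 10790 frames.
Within the current minute: 37 × 30 + 5 − 2 = 1113 (labels ;00/;01 skipped at this minute). Total = 35964 + 10790 + 1113 = 47867.

47867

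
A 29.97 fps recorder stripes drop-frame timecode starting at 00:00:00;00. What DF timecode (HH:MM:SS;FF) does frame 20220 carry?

Ten DF minutes hold 17982 frames, so frame 20220 lies in block 1 (frames 17982–35963) with 2238 frames into that block.
The block's first minute is 1800 frames and the rest 1798 each; 2238 frames reaches minute 1, so 1 × 18 + 1 × 2 = 20 labels have been skipped so far.
Adding those back, label number 20220 + 20 = 20240 at 30 labels/s is 674 s + 20 f = 0 h 11 min 14 s frame 20, i.e. 00:11:14;20.

00:11:14;20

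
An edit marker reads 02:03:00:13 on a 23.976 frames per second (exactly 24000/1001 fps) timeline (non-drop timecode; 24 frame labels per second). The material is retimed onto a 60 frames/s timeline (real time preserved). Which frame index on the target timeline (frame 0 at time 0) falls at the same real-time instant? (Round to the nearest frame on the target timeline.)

frame 443275

Source frame index: (2×3600 + 3×60 + 0) × 24 + 13 = 177133.
Real time: 177133 / (24000/1001) = 177310133/24000 s.
Target frame: (177310133/24000) × (60) = 177310133/400 ≈ 443275.333 → 443275.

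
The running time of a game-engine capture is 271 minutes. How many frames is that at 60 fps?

271 min = 16260 s.
Frames = 16260 × 60 = 975600.

975600 frames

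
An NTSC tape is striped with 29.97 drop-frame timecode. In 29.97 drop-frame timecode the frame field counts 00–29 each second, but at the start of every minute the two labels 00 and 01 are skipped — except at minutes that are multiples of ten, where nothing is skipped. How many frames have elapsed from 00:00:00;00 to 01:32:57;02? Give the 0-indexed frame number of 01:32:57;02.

As if non-drop at 30 labels/s: (1 × 3600 + 32 × 60 + 57) × 30 + 2 = 167312.
Minute boundaries passed: 92; those not divisible by 10: 92 − 9 = 83; dropped labels = 2 × 83 = 166.
Actual frame index = 167312 − 166 = 167146.

167146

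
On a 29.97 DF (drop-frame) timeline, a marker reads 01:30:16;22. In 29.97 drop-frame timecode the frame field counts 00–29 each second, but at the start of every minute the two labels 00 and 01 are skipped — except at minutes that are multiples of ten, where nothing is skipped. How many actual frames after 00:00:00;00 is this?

162340

As if non-drop at 30 labels/s: (1 × 3600 + 30 × 60 + 16) × 30 + 22 = 162502.
Minute boundaries passed: 90; those not divisible by 10: 90 − 9 = 81; dropped labels = 2 × 81 = 162.
Actual frame index = 162502 − 162 = 162340.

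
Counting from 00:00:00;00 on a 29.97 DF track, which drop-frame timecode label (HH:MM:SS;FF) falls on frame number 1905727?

Each 10-minute DF block holds 10 × 60 × 30 − 9 × 2 = 17982 frames. 1905727 ÷ 17982 → 105 full blocks, remainder 17617.
Within the partial block the first minute is 1800 frames and each further minute 1798, so 9 further minute boundaries passed. Total skipped labels = 18 × 105 + 2 × 9 = 1908.
Non-drop label index = 1905727 + 1908 = 1907635; at 30 labels/s that is 17:39:47:25, i.e. DF 17:39:47;25.

17:39:47;25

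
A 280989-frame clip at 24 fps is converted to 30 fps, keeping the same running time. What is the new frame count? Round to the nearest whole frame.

351236 frames

Frames at target rate = 280989 × (30) / (24) = 1404945/4 ≈ 351236.250.
Nearest whole frame: 351236.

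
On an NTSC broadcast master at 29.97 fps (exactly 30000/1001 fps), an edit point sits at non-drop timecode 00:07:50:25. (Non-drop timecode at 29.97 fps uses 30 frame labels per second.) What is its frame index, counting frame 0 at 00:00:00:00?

Total seconds to the label: (0 × 3600 + 7 × 60 + 50) = 470.
Frame index = 470 × 30 + 25 = 14125.

frame 14125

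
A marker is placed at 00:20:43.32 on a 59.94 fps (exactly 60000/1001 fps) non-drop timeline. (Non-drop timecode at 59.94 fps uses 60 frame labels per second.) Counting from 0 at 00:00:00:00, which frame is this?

frame 74612

Total seconds to the label: (0 × 3600 + 20 × 60 + 43) = 1243.
Frame index = 1243 × 60 + 32 = 74612.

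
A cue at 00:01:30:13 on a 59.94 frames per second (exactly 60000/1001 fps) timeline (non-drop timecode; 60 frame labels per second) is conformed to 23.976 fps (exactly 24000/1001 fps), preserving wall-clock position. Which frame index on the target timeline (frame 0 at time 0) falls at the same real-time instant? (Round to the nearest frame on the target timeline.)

frame 2165

Source frame index: (0×3600 + 1×60 + 30) × 60 + 13 = 5413.
Real time: 5413 / (60000/1001) = 5418413/60000 s.
Target frame: (5418413/60000) × (24000/1001) = 10826/5 ≈ 2165.200 → 2165.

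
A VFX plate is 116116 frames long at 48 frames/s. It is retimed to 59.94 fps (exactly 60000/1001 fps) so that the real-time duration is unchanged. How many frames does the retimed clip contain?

145000 frames

Target frames = source frames × (target rate / source rate) = 116116 × (60000/1001)/(48) = 116116 × 1250/1001 = 145000.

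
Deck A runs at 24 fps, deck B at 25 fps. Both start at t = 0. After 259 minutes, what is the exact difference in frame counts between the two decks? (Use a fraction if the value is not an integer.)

259 min = 15540 s.
A emits 24 × 15540 = 372960 frames; B emits 25 × 15540 = 388500.
Difference = 15540 frames; B is ahead of A.

15540 frames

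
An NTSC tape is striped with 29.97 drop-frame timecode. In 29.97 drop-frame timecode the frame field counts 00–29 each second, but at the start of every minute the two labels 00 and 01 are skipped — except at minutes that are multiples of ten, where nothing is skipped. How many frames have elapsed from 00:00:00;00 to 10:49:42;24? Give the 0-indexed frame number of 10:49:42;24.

1168314

As if non-drop at 30 labels/s: (10 × 3600 + 49 × 60 + 42) × 30 + 24 = 1169484.
Minute boundaries passed: 649; those not divisible by 10: 649 − 64 = 585; dropped labels = 2 × 585 = 1170.
Actual frame index = 1169484 − 1170 = 1168314.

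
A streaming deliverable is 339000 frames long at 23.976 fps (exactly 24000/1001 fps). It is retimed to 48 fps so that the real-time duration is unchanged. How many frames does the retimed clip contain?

678678 frames

Target frames = source frames × (target rate / source rate) = 339000 × (48)/(24000/1001) = 339000 × 1001/500 = 678678.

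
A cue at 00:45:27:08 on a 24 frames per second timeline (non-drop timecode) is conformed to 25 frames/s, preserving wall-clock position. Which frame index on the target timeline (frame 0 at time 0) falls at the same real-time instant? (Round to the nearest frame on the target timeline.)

frame 68183

Source frame index: (0×3600 + 45×60 + 27) × 24 + 8 = 65456.
Real time: 65456 / (24) = 8182/3 s.
Target frame: (8182/3) × (25) = 204550/3 ≈ 68183.333 → 68183.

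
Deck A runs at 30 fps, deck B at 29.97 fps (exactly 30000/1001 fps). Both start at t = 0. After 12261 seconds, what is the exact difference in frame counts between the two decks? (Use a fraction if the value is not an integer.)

A emits 30 × 12261 = 367830 frames; B emits 30000/1001 × 12261 = 367830000/1001.
Difference = 367830/1001 frames (≈ 367.4625); B is behind A.

367830/1001 frames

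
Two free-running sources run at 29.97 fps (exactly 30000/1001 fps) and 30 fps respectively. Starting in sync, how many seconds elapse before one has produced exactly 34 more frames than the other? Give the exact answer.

The gap grows by |30 − 30000/1001| = 30/1001 frames per second.
Time for a 34-frame gap: 34 ÷ (30/1001) = 17017/15 s.

17017/15 seconds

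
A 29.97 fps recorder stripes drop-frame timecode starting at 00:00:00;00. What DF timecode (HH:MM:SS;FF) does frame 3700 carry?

00:02:03;14

Each 10-minute DF block holds 10 × 60 × 30 − 9 × 2 = 17982 frames. 3700 ÷ 17982 → 0 full blocks, remainder 3700.
Within the partial block the first minute is 1800 frames and each further minute 1798, so 2 further minute boundaries passed. Total skipped labels = 18 × 0 + 2 × 2 = 4.
Non-drop label index = 3700 + 4 = 3704; at 30 labels/s that is 00:02:03:14, i.e. DF 00:02:03;14.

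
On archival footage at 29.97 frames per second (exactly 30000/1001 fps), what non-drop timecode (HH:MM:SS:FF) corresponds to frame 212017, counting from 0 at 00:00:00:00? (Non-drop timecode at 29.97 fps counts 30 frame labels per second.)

01:57:47:07

212017 ÷ 30 = 7067 full seconds, remainder 7 frames.
7067 s = 1 h 57 min 47 s.
Timecode: 01:57:47:07.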